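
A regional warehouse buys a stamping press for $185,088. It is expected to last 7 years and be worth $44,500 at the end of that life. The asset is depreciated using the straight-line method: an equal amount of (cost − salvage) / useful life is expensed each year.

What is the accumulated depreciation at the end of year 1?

Depreciable base = $185,088 − $44,500 = $140,588.
Annual expense = $140,588 / 7 = $20,084.
End of year 1: book value $165,004.
Accumulated through year 1 = $185,088 − $165,004 = $20,084.

$20,084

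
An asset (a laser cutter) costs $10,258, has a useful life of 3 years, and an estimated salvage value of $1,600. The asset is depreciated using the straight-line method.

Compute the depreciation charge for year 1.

Depreciable base = $10,258 − $1,600 = $8,658.
Annual expense = $8,658 / 3 = $2,886.

$2,886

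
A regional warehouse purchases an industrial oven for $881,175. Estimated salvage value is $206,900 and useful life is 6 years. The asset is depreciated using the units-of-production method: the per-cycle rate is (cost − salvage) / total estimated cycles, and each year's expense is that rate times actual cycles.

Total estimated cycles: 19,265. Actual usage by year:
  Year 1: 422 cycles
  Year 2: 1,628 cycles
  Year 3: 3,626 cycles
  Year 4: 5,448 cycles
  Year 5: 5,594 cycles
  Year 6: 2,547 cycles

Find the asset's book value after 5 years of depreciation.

Depreciable base = $881,175 − $206,900 = $674,275.
Rate = $674,275 / 19,265 cycles = $35 per cycle.
Year 1: 422 × $35 = $14,770. Book value $866,405.
Year 2: 1,628 × $35 = $56,980. Book value $809,425.
Year 3: 3,626 × $35 = $126,910. Book value $682,515.
Year 4: 5,448 × $35 = $190,680. Book value $491,835.
Year 5: 5,594 × $35 = $195,790. Book value $296,045.

$296,045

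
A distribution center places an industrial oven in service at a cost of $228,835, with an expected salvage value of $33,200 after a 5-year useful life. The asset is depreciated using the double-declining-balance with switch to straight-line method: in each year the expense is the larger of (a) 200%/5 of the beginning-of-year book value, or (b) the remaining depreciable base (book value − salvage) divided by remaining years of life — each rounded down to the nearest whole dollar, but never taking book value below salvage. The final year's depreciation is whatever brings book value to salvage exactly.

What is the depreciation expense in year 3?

Depreciable base = $228,835 − $33,200 = $195,635.
Year 1: DB = ⌊$228,835 × 200%/5⌋ = $91,534; SL = ⌊$195,635/5⌋ = $39,127 → take DB $91,534. Book value $137,301.
Year 2: DB = ⌊$137,301 × 200%/5⌋ = $54,920; SL = ⌊$104,101/4⌋ = $26,025 → take DB $54,920. Book value $82,381.
Year 3: DB = ⌊$82,381 × 200%/5⌋ = $32,952; SL = ⌊$49,181/3⌋ = $16,393 → take DB $32,952. Book value $49,429.

$32,952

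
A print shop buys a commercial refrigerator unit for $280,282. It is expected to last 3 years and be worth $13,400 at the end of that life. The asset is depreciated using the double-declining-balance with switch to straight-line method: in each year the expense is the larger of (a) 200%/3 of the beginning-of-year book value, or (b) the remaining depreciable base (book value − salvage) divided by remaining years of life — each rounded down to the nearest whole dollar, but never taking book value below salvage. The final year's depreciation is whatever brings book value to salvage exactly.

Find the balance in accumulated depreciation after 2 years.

$249,139

Depreciable base = $280,282 − $13,400 = $266,882.
Year 1: DB = ⌊$280,282 × 200%/3⌋ = $186,854; SL = ⌊$266,882/3⌋ = $88,960 → take DB $186,854. Book value $93,428.
Year 2: DB = ⌊$93,428 × 200%/3⌋ = $62,285; SL = ⌊$80,028/2⌋ = $40,014 → take DB $62,285. Book value $31,143.
Accumulated through year 2 = $280,282 − $31,143 = $249,139.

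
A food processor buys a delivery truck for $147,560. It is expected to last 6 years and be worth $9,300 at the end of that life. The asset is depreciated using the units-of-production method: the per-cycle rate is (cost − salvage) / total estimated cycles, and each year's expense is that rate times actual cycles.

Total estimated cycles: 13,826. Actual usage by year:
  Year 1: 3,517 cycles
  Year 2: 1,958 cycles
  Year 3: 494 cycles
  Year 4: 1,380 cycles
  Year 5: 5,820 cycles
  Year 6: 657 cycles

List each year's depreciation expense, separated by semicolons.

Depreciable base = $147,560 − $9,300 = $138,260.
Rate = $138,260 / 13,826 cycles = $10 per cycle.
Year 1: 3,517 × $10 = $35,170. Book value $112,390.
Year 2: 1,958 × $10 = $19,580. Book value $92,810.
Year 3: 494 × $10 = $4,940. Book value $87,870.
Year 4: 1,380 × $10 = $13,800. Book value $74,070.
Year 5: 5,820 × $10 = $58,200. Book value $15,870.
Year 6: 657 × $10 = $6,570. Book value $9,300.

$35,170; $19,580; $4,940; $13,800; $58,200; $6,570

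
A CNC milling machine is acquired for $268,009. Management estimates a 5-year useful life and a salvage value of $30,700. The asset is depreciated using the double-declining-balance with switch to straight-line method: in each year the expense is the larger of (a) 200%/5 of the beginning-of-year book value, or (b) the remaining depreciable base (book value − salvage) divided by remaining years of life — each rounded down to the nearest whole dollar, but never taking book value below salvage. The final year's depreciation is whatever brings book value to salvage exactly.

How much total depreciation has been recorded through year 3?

$210,118

Depreciable base = $268,009 − $30,700 = $237,309.
Year 1: DB = ⌊$268,009 × 200%/5⌋ = $107,203; SL = ⌊$237,309/5⌋ = $47,461 → take DB $107,203. Book value $160,806.
Year 2: DB = ⌊$160,806 × 200%/5⌋ = $64,322; SL = ⌊$130,106/4⌋ = $32,526 → take DB $64,322. Book value $96,484.
Year 3: DB = ⌊$96,484 × 200%/5⌋ = $38,593; SL = ⌊$65,784/3⌋ = $21,928 → take DB $38,593. Book value $57,891.
Accumulated through year 3 = $268,009 − $57,891 = $210,118.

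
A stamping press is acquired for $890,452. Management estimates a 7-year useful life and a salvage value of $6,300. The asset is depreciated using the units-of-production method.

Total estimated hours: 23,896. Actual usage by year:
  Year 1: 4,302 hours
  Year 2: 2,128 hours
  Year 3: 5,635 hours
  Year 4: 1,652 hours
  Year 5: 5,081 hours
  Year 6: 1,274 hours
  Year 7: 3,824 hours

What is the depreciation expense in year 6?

Depreciable base = $890,452 − $6,300 = $884,152.
Rate = $884,152 / 23,896 hours = $37 per hour.
Year 1: 4,302 × $37 = $159,174. Book value $731,278.
Year 2: 2,128 × $37 = $78,736. Book value $652,542.
Year 3: 5,635 × $37 = $208,495. Book value $444,047.
Year 4: 1,652 × $37 = $61,124. Book value $382,923.
Year 5: 5,081 × $37 = $187,997. Book value $194,926.
Year 6: 1,274 × $37 = $47,138. Book value $147,788.

$47,138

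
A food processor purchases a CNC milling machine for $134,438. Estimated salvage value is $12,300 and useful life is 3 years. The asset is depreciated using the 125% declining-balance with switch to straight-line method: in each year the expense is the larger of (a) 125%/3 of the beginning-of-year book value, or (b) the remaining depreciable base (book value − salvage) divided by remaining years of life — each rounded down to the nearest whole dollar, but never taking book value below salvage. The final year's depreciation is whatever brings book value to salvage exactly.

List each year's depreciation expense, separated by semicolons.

Depreciable base = $134,438 − $12,300 = $122,138.
Year 1: DB = ⌊$134,438 × 125%/3⌋ = $56,015; SL = ⌊$122,138/3⌋ = $40,712 → take DB $56,015. Book value $78,423.
Year 2: DB = ⌊$78,423 × 125%/3⌋ = $32,676; SL = ⌊$66,123/2⌋ = $33,061 → take SL $33,061. Book value $45,362.
Year 3 (final): $45,362 − $12,300 = $33,062. Book value $12,300.

$56,015; $33,061; $33,062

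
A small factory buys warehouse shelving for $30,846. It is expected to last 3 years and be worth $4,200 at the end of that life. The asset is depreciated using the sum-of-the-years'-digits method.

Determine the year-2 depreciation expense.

Depreciable base = $30,846 − $4,200 = $26,646.
Sum of the years' digits = 3+2+1 = 6.
Year 1: $26,646 × 3/6 = $13,323. Book value $17,523.
Year 2: $26,646 × 2/6 = $8,882. Book value $8,641.

$8,882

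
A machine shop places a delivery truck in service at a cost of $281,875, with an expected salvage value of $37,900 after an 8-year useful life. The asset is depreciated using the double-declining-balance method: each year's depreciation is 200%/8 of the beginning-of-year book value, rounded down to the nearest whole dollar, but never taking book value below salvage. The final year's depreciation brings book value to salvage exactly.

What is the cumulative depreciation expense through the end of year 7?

$243,975

Depreciable base = $281,875 − $37,900 = $243,975.
Year 1: ⌊$281,875 × 200%/8⌋ = $70,468. Book value $211,407.
Year 2: ⌊$211,407 × 200%/8⌋ = $52,851. Book value $158,556.
Year 3: ⌊$158,556 × 200%/8⌋ = $39,639. Book value $118,917.
Year 4: ⌊$118,917 × 200%/8⌋ = $29,729. Book value $89,188.
Year 5: ⌊$89,188 × 200%/8⌋ = $22,297. Book value $66,891.
Year 6: ⌊$66,891 × 200%/8⌋ = $16,722. Book value $50,169.
Year 7: ⌊$50,169 × 200%/8⌋ = $12,542, capped at $12,269. Book value $37,900.
Accumulated through year 7 = $281,875 − $37,900 = $243,975.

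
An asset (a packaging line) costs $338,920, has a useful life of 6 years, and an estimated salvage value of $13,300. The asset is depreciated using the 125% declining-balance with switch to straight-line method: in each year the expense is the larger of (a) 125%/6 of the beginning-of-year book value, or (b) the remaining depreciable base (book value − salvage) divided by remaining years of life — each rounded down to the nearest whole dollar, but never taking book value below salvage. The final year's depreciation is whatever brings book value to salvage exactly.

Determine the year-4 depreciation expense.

Depreciable base = $338,920 − $13,300 = $325,620.
Year 1: DB = ⌊$338,920 × 125%/6⌋ = $70,608; SL = ⌊$325,620/6⌋ = $54,270 → take DB $70,608. Book value $268,312.
Year 2: DB = ⌊$268,312 × 125%/6⌋ = $55,898; SL = ⌊$255,012/5⌋ = $51,002 → take DB $55,898. Book value $212,414.
Year 3: DB = ⌊$212,414 × 125%/6⌋ = $44,252; SL = ⌊$199,114/4⌋ = $49,778 → take SL $49,778. Book value $162,636.
Year 4: DB = ⌊$162,636 × 125%/6⌋ = $33,882; SL = ⌊$149,336/3⌋ = $49,778 → take SL $49,778. Book value $112,858.

$49,778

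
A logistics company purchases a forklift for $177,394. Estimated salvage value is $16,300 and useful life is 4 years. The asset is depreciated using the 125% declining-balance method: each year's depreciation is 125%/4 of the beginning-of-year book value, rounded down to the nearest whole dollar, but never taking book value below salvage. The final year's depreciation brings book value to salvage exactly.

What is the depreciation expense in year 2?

$38,112

Depreciable base = $177,394 − $16,300 = $161,094.
Year 1: ⌊$177,394 × 125%/4⌋ = $55,435. Book value $121,959.
Year 2: ⌊$121,959 × 125%/4⌋ = $38,112. Book value $83,847.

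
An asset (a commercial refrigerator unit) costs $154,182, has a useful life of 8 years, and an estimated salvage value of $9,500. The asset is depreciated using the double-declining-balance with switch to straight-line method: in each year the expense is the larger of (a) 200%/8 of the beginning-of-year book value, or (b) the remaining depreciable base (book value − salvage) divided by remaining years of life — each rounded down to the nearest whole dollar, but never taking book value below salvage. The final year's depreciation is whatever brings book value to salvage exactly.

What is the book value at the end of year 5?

Depreciable base = $154,182 − $9,500 = $144,682.
Year 1: DB = ⌊$154,182 × 200%/8⌋ = $38,545; SL = ⌊$144,682/8⌋ = $18,085 → take DB $38,545. Book value $115,637.
Year 2: DB = ⌊$115,637 × 200%/8⌋ = $28,909; SL = ⌊$106,137/7⌋ = $15,162 → take DB $28,909. Book value $86,728.
Year 3: DB = ⌊$86,728 × 200%/8⌋ = $21,682; SL = ⌊$77,228/6⌋ = $12,871 → take DB $21,682. Book value $65,046.
Year 4: DB = ⌊$65,046 × 200%/8⌋ = $16,261; SL = ⌊$55,546/5⌋ = $11,109 → take DB $16,261. Book value $48,785.
Year 5: DB = ⌊$48,785 × 200%/8⌋ = $12,196; SL = ⌊$39,285/4⌋ = $9,821 → take DB $12,196. Book value $36,589.

$36,589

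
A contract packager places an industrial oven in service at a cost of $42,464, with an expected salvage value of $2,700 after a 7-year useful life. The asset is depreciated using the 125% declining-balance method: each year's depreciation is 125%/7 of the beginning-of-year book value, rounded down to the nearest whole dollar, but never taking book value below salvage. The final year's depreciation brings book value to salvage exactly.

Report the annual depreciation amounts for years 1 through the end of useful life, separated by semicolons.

$7,582; $6,228; $5,116; $4,203; $3,452; $2,836; $10,347

Depreciable base = $42,464 − $2,700 = $39,764.
Year 1: ⌊$42,464 × 125%/7⌋ = $7,582. Book value $34,882.
Year 2: ⌊$34,882 × 125%/7⌋ = $6,228. Book value $28,654.
Year 3: ⌊$28,654 × 125%/7⌋ = $5,116. Book value $23,538.
Year 4: ⌊$23,538 × 125%/7⌋ = $4,203. Book value $19,335.
Year 5: ⌊$19,335 × 125%/7⌋ = $3,452. Book value $15,883.
Year 6: ⌊$15,883 × 125%/7⌋ = $2,836. Book value $13,047.
Year 7 (final): $13,047 − $2,700 = $10,347. Book value $2,700.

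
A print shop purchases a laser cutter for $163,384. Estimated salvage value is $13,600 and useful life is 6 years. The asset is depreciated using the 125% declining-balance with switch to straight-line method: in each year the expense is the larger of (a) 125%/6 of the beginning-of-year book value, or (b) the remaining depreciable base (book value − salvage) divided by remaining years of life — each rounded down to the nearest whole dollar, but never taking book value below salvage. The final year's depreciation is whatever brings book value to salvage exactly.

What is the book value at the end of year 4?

$58,000

Depreciable base = $163,384 − $13,600 = $149,784.
Year 1: DB = ⌊$163,384 × 125%/6⌋ = $34,038; SL = ⌊$149,784/6⌋ = $24,964 → take DB $34,038. Book value $129,346.
Year 2: DB = ⌊$129,346 × 125%/6⌋ = $26,947; SL = ⌊$115,746/5⌋ = $23,149 → take DB $26,947. Book value $102,399.
Year 3: DB = ⌊$102,399 × 125%/6⌋ = $21,333; SL = ⌊$88,799/4⌋ = $22,199 → take SL $22,199. Book value $80,200.
Year 4: DB = ⌊$80,200 × 125%/6⌋ = $16,708; SL = ⌊$66,600/3⌋ = $22,200 → take SL $22,200. Book value $58,000.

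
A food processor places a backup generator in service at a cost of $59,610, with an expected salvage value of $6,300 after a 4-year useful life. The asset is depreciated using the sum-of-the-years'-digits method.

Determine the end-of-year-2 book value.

$22,293

Depreciable base = $59,610 − $6,300 = $53,310.
Sum of the years' digits = 4+3+2+1 = 10.
Year 1: $53,310 × 4/10 = $21,324. Book value $38,286.
Year 2: $53,310 × 3/10 = $15,993. Book value $22,293.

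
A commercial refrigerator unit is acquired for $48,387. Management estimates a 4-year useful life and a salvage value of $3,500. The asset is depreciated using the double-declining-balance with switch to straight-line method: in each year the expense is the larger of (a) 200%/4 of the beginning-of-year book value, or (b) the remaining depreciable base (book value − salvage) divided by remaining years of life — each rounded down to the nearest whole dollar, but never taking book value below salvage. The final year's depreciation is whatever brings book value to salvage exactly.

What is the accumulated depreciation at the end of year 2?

Depreciable base = $48,387 − $3,500 = $44,887.
Year 1: DB = ⌊$48,387 × 200%/4⌋ = $24,193; SL = ⌊$44,887/4⌋ = $11,221 → take DB $24,193. Book value $24,194.
Year 2: DB = ⌊$24,194 × 200%/4⌋ = $12,097; SL = ⌊$20,694/3⌋ = $6,898 → take DB $12,097. Book value $12,097.
Accumulated through year 2 = $48,387 − $12,097 = $36,290.

$36,290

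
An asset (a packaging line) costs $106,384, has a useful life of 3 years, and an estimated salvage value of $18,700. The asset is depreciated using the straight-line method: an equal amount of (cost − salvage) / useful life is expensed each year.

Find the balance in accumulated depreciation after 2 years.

Depreciable base = $106,384 − $18,700 = $87,684.
Annual expense = $87,684 / 3 = $29,228.
End of year 1: book value $77,156.
End of year 2: book value $47,928.
Accumulated through year 2 = $106,384 − $47,928 = $58,456.

$58,456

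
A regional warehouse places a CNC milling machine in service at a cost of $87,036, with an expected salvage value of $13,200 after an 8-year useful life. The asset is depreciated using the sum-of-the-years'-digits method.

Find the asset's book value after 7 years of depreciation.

Depreciable base = $87,036 − $13,200 = $73,836.
Sum of the years' digits = 8+7+6+5+4+3+2+1 = 36.
Year 1: $73,836 × 8/36 = $16,408. Book value $70,628.
Year 2: $73,836 × 7/36 = $14,357. Book value $56,271.
Year 3: $73,836 × 6/36 = $12,306. Book value $43,965.
Year 4: $73,836 × 5/36 = $10,255. Book value $33,710.
Year 5: $73,836 × 4/36 = $8,204. Book value $25,506.
Year 6: $73,836 × 3/36 = $6,153. Book value $19,353.
Year 7: $73,836 × 2/36 = $4,102. Book value $15,251.

$15,251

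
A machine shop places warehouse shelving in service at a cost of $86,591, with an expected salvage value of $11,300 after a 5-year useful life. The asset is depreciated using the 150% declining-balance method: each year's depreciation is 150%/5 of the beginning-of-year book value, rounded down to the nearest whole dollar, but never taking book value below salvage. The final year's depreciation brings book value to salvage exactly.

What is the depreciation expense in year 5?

Depreciable base = $86,591 − $11,300 = $75,291.
Year 1: ⌊$86,591 × 150%/5⌋ = $25,977. Book value $60,614.
Year 2: ⌊$60,614 × 150%/5⌋ = $18,184. Book value $42,430.
Year 3: ⌊$42,430 × 150%/5⌋ = $12,729. Book value $29,701.
Year 4: ⌊$29,701 × 150%/5⌋ = $8,910. Book value $20,791.
Year 5 (final): $20,791 − $11,300 = $9,491. Book value $11,300.

$9,491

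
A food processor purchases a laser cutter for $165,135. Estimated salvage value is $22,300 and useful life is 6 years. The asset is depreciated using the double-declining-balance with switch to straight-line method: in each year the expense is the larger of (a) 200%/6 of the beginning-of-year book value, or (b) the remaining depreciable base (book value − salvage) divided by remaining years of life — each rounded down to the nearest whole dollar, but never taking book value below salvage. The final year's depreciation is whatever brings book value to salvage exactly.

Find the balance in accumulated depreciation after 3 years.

$116,205

Depreciable base = $165,135 − $22,300 = $142,835.
Year 1: DB = ⌊$165,135 × 200%/6⌋ = $55,045; SL = ⌊$142,835/6⌋ = $23,805 → take DB $55,045. Book value $110,090.
Year 2: DB = ⌊$110,090 × 200%/6⌋ = $36,696; SL = ⌊$87,790/5⌋ = $17,558 → take DB $36,696. Book value $73,394.
Year 3: DB = ⌊$73,394 × 200%/6⌋ = $24,464; SL = ⌊$51,094/4⌋ = $12,773 → take DB $24,464. Book value $48,930.
Accumulated through year 3 = $165,135 − $48,930 = $116,205.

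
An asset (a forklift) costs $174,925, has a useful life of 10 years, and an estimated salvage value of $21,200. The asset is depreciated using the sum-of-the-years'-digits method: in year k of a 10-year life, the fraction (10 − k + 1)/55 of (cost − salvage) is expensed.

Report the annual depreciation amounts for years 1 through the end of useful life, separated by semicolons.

$27,950; $25,155; $22,360; $19,565; $16,770; $13,975; $11,180; $8,385; $5,590; $2,795

Depreciable base = $174,925 − $21,200 = $153,725.
Sum of the years' digits = 10+9+8+7+6+5+4+3+2+1 = 55.
Year 1: $153,725 × 10/55 = $27,950. Book value $146,975.
Year 2: $153,725 × 9/55 = $25,155. Book value $121,820.
Year 3: $153,725 × 8/55 = $22,360. Book value $99,460.
Year 4: $153,725 × 7/55 = $19,565. Book value $79,895.
Year 5: $153,725 × 6/55 = $16,770. Book value $63,125.
Year 6: $153,725 × 5/55 = $13,975. Book value $49,150.
Year 7: $153,725 × 4/55 = $11,180. Book value $37,970.
Year 8: $153,725 × 3/55 = $8,385. Book value $29,585.
Year 9: $153,725 × 2/55 = $5,590. Book value $23,995.
Year 10: $153,725 × 1/55 = $2,795. Book value $21,200.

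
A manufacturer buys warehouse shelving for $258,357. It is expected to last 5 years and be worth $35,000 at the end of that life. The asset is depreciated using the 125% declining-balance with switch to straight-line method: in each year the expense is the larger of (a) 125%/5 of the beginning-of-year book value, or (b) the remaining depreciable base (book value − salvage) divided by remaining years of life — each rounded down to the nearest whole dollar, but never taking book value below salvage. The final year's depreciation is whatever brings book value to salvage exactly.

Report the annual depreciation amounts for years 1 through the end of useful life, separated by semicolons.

Depreciable base = $258,357 − $35,000 = $223,357.
Year 1: DB = ⌊$258,357 × 125%/5⌋ = $64,589; SL = ⌊$223,357/5⌋ = $44,671 → take DB $64,589. Book value $193,768.
Year 2: DB = ⌊$193,768 × 125%/5⌋ = $48,442; SL = ⌊$158,768/4⌋ = $39,692 → take DB $48,442. Book value $145,326.
Year 3: DB = ⌊$145,326 × 125%/5⌋ = $36,331; SL = ⌊$110,326/3⌋ = $36,775 → take SL $36,775. Book value $108,551.
Year 4: DB = ⌊$108,551 × 125%/5⌋ = $27,137; SL = ⌊$73,551/2⌋ = $36,775 → take SL $36,775. Book value $71,776.
Year 5 (final): $71,776 − $35,000 = $36,776. Book value $35,000.

$64,589; $48,442; $36,775; $36,775; $36,776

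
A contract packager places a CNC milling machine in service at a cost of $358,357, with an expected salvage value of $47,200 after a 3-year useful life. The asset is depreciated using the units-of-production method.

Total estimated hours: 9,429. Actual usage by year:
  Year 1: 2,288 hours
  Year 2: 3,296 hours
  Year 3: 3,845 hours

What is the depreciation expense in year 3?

Depreciable base = $358,357 − $47,200 = $311,157.
Rate = $311,157 / 9,429 hours = $33 per hour.
Year 1: 2,288 × $33 = $75,504. Book value $282,853.
Year 2: 3,296 × $33 = $108,768. Book value $174,085.
Year 3: 3,845 × $33 = $126,885. Book value $47,200.

$126,885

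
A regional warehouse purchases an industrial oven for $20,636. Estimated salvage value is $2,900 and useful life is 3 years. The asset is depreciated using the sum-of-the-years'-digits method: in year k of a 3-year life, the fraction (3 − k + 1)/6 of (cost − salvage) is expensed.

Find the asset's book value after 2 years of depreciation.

Depreciable base = $20,636 − $2,900 = $17,736.
Sum of the years' digits = 3+2+1 = 6.
Year 1: $17,736 × 3/6 = $8,868. Book value $11,768.
Year 2: $17,736 × 2/6 = $5,912. Book value $5,856.

$5,856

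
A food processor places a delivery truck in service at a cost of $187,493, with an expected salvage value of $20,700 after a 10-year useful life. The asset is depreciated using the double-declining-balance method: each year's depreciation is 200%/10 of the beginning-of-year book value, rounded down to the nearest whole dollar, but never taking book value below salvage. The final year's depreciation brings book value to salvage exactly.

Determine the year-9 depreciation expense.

$6,291

Depreciable base = $187,493 − $20,700 = $166,793.
Year 1: ⌊$187,493 × 200%/10⌋ = $37,498. Book value $149,995.
Year 2: ⌊$149,995 × 200%/10⌋ = $29,999. Book value $119,996.
Year 3: ⌊$119,996 × 200%/10⌋ = $23,999. Book value $95,997.
Year 4: ⌊$95,997 × 200%/10⌋ = $19,199. Book value $76,798.
Year 5: ⌊$76,798 × 200%/10⌋ = $15,359. Book value $61,439.
Year 6: ⌊$61,439 × 200%/10⌋ = $12,287. Book value $49,152.
Year 7: ⌊$49,152 × 200%/10⌋ = $9,830. Book value $39,322.
Year 8: ⌊$39,322 × 200%/10⌋ = $7,864. Book value $31,458.
Year 9: ⌊$31,458 × 200%/10⌋ = $6,291. Book value $25,167.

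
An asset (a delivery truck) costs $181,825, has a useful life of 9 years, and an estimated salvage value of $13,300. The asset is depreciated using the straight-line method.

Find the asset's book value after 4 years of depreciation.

Depreciable base = $181,825 − $13,300 = $168,525.
Annual expense = $168,525 / 9 = $18,725.
End of year 1: book value $163,100.
End of year 2: book value $144,375.
End of year 3: book value $125,650.
End of year 4: book value $106,925.

$106,925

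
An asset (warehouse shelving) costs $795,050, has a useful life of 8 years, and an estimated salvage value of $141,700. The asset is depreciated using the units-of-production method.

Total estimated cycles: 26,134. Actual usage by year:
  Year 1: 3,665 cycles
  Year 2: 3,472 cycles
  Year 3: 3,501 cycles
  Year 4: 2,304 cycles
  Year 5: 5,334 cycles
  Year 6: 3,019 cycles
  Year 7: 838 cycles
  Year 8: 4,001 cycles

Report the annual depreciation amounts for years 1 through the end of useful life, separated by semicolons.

$91,625; $86,800; $87,525; $57,600; $133,350; $75,475; $20,950; $100,025

Depreciable base = $795,050 − $141,700 = $653,350.
Rate = $653,350 / 26,134 cycles = $25 per cycle.
Year 1: 3,665 × $25 = $91,625. Book value $703,425.
Year 2: 3,472 × $25 = $86,800. Book value $616,625.
Year 3: 3,501 × $25 = $87,525. Book value $529,100.
Year 4: 2,304 × $25 = $57,600. Book value $471,500.
Year 5: 5,334 × $25 = $133,350. Book value $338,150.
Year 6: 3,019 × $25 = $75,475. Book value $262,675.
Year 7: 838 × $25 = $20,950. Book value $241,725.
Year 8: 4,001 × $25 = $100,025. Book value $141,700.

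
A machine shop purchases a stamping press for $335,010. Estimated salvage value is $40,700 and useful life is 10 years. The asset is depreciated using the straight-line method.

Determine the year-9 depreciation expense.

Depreciable base = $335,010 − $40,700 = $294,310.
Annual expense = $294,310 / 10 = $29,431.

$29,431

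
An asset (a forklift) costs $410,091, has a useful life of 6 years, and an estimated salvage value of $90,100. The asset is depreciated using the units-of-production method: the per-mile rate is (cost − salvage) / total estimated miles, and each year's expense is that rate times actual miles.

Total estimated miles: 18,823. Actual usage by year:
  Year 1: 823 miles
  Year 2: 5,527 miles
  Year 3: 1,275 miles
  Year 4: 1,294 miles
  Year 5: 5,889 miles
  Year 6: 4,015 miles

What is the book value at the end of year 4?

$258,468

Depreciable base = $410,091 − $90,100 = $319,991.
Rate = $319,991 / 18,823 miles = $17 per mile.
Year 1: 823 × $17 = $13,991. Book value $396,100.
Year 2: 5,527 × $17 = $93,959. Book value $302,141.
Year 3: 1,275 × $17 = $21,675. Book value $280,466.
Year 4: 1,294 × $17 = $21,998. Book value $258,468.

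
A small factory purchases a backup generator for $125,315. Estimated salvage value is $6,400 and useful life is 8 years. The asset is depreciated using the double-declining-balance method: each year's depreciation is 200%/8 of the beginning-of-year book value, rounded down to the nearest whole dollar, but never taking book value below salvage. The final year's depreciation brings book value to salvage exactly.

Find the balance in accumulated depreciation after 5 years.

$95,576

Depreciable base = $125,315 − $6,400 = $118,915.
Year 1: ⌊$125,315 × 200%/8⌋ = $31,328. Book value $93,987.
Year 2: ⌊$93,987 × 200%/8⌋ = $23,496. Book value $70,491.
Year 3: ⌊$70,491 × 200%/8⌋ = $17,622. Book value $52,869.
Year 4: ⌊$52,869 × 200%/8⌋ = $13,217. Book value $39,652.
Year 5: ⌊$39,652 × 200%/8⌋ = $9,913. Book value $29,739.
Accumulated through year 5 = $125,315 − $29,739 = $95,576.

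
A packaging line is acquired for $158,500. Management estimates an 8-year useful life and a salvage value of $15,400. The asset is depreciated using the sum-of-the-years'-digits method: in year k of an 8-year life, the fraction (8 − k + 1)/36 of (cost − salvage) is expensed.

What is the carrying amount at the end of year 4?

Depreciable base = $158,500 − $15,400 = $143,100.
Sum of the years' digits = 8+7+6+5+4+3+2+1 = 36.
Year 1: $143,100 × 8/36 = $31,800. Book value $126,700.
Year 2: $143,100 × 7/36 = $27,825. Book value $98,875.
Year 3: $143,100 × 6/36 = $23,850. Book value $75,025.
Year 4: $143,100 × 5/36 = $19,875. Book value $55,150.

$55,150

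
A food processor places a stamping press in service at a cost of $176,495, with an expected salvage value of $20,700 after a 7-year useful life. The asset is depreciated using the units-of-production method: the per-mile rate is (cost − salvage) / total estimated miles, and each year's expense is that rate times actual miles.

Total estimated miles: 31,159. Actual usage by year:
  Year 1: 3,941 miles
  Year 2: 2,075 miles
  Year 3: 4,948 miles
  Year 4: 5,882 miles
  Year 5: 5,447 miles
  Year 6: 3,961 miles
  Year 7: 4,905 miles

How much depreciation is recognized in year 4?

Depreciable base = $176,495 − $20,700 = $155,795.
Rate = $155,795 / 31,159 miles = $5 per mile.
Year 1: 3,941 × $5 = $19,705. Book value $156,790.
Year 2: 2,075 × $5 = $10,375. Book value $146,415.
Year 3: 4,948 × $5 = $24,740. Book value $121,675.
Year 4: 5,882 × $5 = $29,410. Book value $92,265.

$29,410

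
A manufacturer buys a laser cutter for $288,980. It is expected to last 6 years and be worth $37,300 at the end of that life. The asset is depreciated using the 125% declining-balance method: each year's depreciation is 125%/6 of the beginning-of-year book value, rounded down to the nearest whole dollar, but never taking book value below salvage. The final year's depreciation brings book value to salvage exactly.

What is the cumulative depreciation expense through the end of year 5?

Depreciable base = $288,980 − $37,300 = $251,680.
Year 1: ⌊$288,980 × 125%/6⌋ = $60,204. Book value $228,776.
Year 2: ⌊$228,776 × 125%/6⌋ = $47,661. Book value $181,115.
Year 3: ⌊$181,115 × 125%/6⌋ = $37,732. Book value $143,383.
Year 4: ⌊$143,383 × 125%/6⌋ = $29,871. Book value $113,512.
Year 5: ⌊$113,512 × 125%/6⌋ = $23,648. Book value $89,864.
Accumulated through year 5 = $288,980 − $89,864 = $199,116.

$199,116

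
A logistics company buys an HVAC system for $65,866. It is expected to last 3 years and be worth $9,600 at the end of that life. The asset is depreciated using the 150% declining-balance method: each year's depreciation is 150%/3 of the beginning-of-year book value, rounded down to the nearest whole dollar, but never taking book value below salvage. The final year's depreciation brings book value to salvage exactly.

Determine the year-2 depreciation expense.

Depreciable base = $65,866 − $9,600 = $56,266.
Year 1: ⌊$65,866 × 150%/3⌋ = $32,933. Book value $32,933.
Year 2: ⌊$32,933 × 150%/3⌋ = $16,466. Book value $16,467.

$16,466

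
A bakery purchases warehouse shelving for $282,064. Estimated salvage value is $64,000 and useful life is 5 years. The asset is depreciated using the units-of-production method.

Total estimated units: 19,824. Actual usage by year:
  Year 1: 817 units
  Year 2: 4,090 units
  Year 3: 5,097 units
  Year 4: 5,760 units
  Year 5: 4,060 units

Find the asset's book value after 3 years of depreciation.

$172,020

Depreciable base = $282,064 − $64,000 = $218,064.
Rate = $218,064 / 19,824 units = $11 per unit.
Year 1: 817 × $11 = $8,987. Book value $273,077.
Year 2: 4,090 × $11 = $44,990. Book value $228,087.
Year 3: 5,097 × $11 = $56,067. Book value $172,020.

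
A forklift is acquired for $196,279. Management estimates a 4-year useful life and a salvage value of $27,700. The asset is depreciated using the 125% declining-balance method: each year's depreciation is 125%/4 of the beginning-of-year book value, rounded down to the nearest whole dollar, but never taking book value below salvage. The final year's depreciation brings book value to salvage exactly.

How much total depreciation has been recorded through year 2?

$103,506

Depreciable base = $196,279 − $27,700 = $168,579.
Year 1: ⌊$196,279 × 125%/4⌋ = $61,337. Book value $134,942.
Year 2: ⌊$134,942 × 125%/4⌋ = $42,169. Book value $92,773.
Accumulated through year 2 = $196,279 − $92,773 = $103,506.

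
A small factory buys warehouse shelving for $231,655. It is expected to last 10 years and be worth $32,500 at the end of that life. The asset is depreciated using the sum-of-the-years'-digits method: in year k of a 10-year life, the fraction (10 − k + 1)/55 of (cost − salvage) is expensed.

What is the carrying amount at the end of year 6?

Depreciable base = $231,655 − $32,500 = $199,155.
Sum of the years' digits = 10+9+8+7+6+5+4+3+2+1 = 55.
Year 1: $199,155 × 10/55 = $36,210. Book value $195,445.
Year 2: $199,155 × 9/55 = $32,589. Book value $162,856.
Year 3: $199,155 × 8/55 = $28,968. Book value $133,888.
Year 4: $199,155 × 7/55 = $25,347. Book value $108,541.
Year 5: $199,155 × 6/55 = $21,726. Book value $86,815.
Year 6: $199,155 × 5/55 = $18,105. Book value $68,710.

$68,710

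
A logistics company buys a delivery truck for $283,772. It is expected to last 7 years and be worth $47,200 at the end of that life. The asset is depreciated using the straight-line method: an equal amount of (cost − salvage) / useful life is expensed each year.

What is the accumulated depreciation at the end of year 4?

Depreciable base = $283,772 − $47,200 = $236,572.
Annual expense = $236,572 / 7 = $33,796.
End of year 1: book value $249,976.
End of year 2: book value $216,180.
End of year 3: book value $182,384.
End of year 4: book value $148,588.
Accumulated through year 4 = $283,772 − $148,588 = $135,184.

$135,184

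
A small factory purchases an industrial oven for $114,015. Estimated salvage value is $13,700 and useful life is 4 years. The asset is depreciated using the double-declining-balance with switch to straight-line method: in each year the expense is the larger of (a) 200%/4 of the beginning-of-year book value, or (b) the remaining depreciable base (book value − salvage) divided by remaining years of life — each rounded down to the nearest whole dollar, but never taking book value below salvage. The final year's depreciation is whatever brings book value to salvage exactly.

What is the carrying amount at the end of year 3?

Depreciable base = $114,015 − $13,700 = $100,315.
Year 1: DB = ⌊$114,015 × 200%/4⌋ = $57,007; SL = ⌊$100,315/4⌋ = $25,078 → take DB $57,007. Book value $57,008.
Year 2: DB = ⌊$57,008 × 200%/4⌋ = $28,504; SL = ⌊$43,308/3⌋ = $14,436 → take DB $28,504. Book value $28,504.
Year 3: DB = ⌊$28,504 × 200%/4⌋ = $14,252; SL = ⌊$14,804/2⌋ = $7,402 → take DB $14,252. Book value $14,252.

$14,252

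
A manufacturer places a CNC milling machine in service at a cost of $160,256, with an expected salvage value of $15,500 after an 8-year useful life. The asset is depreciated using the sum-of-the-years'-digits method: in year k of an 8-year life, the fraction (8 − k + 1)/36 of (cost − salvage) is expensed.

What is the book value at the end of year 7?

$19,521

Depreciable base = $160,256 − $15,500 = $144,756.
Sum of the years' digits = 8+7+6+5+4+3+2+1 = 36.
Year 1: $144,756 × 8/36 = $32,168. Book value $128,088.
Year 2: $144,756 × 7/36 = $28,147. Book value $99,941.
Year 3: $144,756 × 6/36 = $24,126. Book value $75,815.
Year 4: $144,756 × 5/36 = $20,105. Book value $55,710.
Year 5: $144,756 × 4/36 = $16,084. Book value $39,626.
Year 6: $144,756 × 3/36 = $12,063. Book value $27,563.
Year 7: $144,756 × 2/36 = $8,042. Book value $19,521.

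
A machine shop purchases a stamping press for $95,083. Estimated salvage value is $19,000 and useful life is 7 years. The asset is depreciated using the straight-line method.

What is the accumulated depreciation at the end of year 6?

$65,214

Depreciable base = $95,083 − $19,000 = $76,083.
Annual expense = $76,083 / 7 = $10,869.
End of year 1: book value $84,214.
End of year 2: book value $73,345.
End of year 3: book value $62,476.
End of year 4: book value $51,607.
End of year 5: book value $40,738.
End of year 6: book value $29,869.
Accumulated through year 6 = $95,083 − $29,869 = $65,214.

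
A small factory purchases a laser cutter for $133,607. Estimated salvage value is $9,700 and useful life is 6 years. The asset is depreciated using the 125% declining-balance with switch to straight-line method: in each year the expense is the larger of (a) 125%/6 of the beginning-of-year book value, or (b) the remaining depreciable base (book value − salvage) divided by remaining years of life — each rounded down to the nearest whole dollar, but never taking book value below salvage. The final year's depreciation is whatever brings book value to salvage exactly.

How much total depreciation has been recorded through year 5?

Depreciable base = $133,607 − $9,700 = $123,907.
Year 1: DB = ⌊$133,607 × 125%/6⌋ = $27,834; SL = ⌊$123,907/6⌋ = $20,651 → take DB $27,834. Book value $105,773.
Year 2: DB = ⌊$105,773 × 125%/6⌋ = $22,036; SL = ⌊$96,073/5⌋ = $19,214 → take DB $22,036. Book value $83,737.
Year 3: DB = ⌊$83,737 × 125%/6⌋ = $17,445; SL = ⌊$74,037/4⌋ = $18,509 → take SL $18,509. Book value $65,228.
Year 4: DB = ⌊$65,228 × 125%/6⌋ = $13,589; SL = ⌊$55,528/3⌋ = $18,509 → take SL $18,509. Book value $46,719.
Year 5: DB = ⌊$46,719 × 125%/6⌋ = $9,733; SL = ⌊$37,019/2⌋ = $18,509 → take SL $18,509. Book value $28,210.
Accumulated through year 5 = $133,607 − $28,210 = $105,397.

$105,397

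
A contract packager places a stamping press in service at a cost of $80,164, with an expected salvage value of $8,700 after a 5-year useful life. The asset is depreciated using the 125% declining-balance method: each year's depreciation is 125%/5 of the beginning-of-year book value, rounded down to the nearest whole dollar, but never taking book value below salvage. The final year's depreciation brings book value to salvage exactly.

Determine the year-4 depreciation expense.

$8,455

Depreciable base = $80,164 − $8,700 = $71,464.
Year 1: ⌊$80,164 × 125%/5⌋ = $20,041. Book value $60,123.
Year 2: ⌊$60,123 × 125%/5⌋ = $15,030. Book value $45,093.
Year 3: ⌊$45,093 × 125%/5⌋ = $11,273. Book value $33,820.
Year 4: ⌊$33,820 × 125%/5⌋ = $8,455. Book value $25,365.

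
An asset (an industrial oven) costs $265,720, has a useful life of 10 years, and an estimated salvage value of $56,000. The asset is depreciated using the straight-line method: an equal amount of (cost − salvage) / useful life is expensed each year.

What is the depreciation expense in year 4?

Depreciable base = $265,720 − $56,000 = $209,720.
Annual expense = $209,720 / 10 = $20,972.

$20,972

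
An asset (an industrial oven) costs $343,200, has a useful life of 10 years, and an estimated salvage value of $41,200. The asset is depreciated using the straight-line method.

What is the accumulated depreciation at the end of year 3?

$90,600

Depreciable base = $343,200 − $41,200 = $302,000.
Annual expense = $302,000 / 10 = $30,200.
End of year 1: book value $313,000.
End of year 2: book value $282,800.
End of year 3: book value $252,600.
Accumulated through year 3 = $343,200 − $252,600 = $90,600.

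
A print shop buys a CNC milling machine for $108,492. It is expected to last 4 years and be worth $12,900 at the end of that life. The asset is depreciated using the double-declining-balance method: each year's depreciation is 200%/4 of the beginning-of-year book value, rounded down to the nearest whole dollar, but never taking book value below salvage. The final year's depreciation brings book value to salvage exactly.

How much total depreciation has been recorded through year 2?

$81,369

Depreciable base = $108,492 − $12,900 = $95,592.
Year 1: ⌊$108,492 × 200%/4⌋ = $54,246. Book value $54,246.
Year 2: ⌊$54,246 × 200%/4⌋ = $27,123. Book value $27,123.
Accumulated through year 2 = $108,492 − $27,123 = $81,369.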